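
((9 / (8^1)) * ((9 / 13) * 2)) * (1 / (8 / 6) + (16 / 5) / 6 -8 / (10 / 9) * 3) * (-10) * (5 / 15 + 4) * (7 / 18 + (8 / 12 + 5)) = 132871 / 16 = 8304.44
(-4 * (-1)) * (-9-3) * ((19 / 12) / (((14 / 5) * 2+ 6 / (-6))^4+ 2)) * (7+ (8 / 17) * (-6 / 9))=-16197500 / 14335641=-1.13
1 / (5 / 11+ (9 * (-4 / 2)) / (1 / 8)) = -11 / 1579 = -0.01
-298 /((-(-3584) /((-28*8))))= 149 /8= 18.62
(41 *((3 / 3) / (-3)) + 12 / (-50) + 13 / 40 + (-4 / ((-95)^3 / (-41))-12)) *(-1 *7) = 3684785237 / 20577000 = 179.07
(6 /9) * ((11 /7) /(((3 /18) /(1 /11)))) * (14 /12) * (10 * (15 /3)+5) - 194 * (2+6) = -4546 /3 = -1515.33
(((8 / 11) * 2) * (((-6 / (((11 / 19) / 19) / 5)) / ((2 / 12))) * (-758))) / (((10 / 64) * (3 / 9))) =15131086848 / 121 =125050304.53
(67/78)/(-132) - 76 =-782563/10296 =-76.01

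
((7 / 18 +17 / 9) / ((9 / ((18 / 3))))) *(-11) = -451 / 27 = -16.70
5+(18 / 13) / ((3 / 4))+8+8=297 / 13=22.85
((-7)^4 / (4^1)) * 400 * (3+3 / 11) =8643600 / 11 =785781.82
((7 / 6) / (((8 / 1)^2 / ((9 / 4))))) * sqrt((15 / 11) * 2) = 21 * sqrt(330) / 5632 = 0.07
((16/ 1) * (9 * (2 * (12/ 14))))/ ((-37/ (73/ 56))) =-15768/ 1813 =-8.70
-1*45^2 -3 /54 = -36451 /18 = -2025.06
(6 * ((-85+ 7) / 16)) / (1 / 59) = -6903 / 4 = -1725.75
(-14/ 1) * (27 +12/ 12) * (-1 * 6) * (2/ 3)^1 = 1568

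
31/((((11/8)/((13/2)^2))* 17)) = 10478/187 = 56.03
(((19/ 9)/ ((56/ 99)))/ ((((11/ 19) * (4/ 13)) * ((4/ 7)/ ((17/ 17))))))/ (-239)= -4693/ 30592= -0.15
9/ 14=0.64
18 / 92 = 9 / 46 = 0.20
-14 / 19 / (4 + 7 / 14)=-28 / 171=-0.16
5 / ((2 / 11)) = 55 / 2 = 27.50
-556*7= -3892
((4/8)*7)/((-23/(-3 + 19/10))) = 77/460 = 0.17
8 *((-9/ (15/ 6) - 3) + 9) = 96/ 5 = 19.20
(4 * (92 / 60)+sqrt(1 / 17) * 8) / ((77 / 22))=16 * sqrt(17) / 119+184 / 105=2.31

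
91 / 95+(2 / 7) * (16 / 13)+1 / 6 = 76571 / 51870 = 1.48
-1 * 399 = -399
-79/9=-8.78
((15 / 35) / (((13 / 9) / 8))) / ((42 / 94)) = 3384 / 637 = 5.31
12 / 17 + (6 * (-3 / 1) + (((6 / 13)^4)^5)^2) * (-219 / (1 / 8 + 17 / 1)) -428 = -165805816035093065580263103328298523414796826984240 / 841208361388873737570785724026681224591715692729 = -197.10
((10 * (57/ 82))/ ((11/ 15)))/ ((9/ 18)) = 8550/ 451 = 18.96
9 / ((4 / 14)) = 63 / 2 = 31.50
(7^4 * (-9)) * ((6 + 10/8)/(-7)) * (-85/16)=-7609455/64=-118897.73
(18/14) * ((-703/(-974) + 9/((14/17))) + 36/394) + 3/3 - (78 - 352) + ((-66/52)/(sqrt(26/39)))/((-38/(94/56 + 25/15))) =3091 * sqrt(6)/55328 + 1363746751/4701011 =290.23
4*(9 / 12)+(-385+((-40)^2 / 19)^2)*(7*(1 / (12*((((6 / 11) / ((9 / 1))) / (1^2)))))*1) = 186426819 / 2888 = 64552.22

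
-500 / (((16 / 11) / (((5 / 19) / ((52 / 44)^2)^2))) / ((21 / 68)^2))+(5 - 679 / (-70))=515772624129 / 50185104320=10.28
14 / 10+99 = 502 / 5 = 100.40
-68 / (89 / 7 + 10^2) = -476 / 789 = -0.60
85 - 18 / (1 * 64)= 2711 / 32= 84.72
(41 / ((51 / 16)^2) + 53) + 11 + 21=231581 / 2601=89.04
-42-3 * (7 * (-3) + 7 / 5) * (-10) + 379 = -251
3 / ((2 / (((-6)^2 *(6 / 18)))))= 18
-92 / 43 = -2.14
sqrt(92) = 2 * sqrt(23) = 9.59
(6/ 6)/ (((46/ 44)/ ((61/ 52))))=671/ 598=1.12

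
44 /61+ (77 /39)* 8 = 39292 /2379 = 16.52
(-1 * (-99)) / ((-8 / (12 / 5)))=-297 / 10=-29.70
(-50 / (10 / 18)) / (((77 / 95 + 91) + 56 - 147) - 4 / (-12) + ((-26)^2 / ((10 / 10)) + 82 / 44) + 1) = -0.13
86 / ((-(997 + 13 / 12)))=-1032 / 11977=-0.09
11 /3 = 3.67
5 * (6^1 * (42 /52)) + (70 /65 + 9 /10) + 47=9517 /130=73.21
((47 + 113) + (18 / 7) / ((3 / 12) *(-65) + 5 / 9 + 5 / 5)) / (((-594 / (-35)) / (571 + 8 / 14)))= 5919799580 / 1099791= 5382.66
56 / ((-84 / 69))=-46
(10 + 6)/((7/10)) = 160/7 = 22.86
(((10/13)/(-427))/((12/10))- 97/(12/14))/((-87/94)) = 59050471/482937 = 122.27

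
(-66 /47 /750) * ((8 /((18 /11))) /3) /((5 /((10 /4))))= -242 /158625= -0.00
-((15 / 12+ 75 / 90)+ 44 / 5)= -653 / 60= -10.88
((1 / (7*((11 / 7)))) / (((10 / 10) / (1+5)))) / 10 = 3 / 55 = 0.05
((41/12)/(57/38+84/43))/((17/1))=1763/30294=0.06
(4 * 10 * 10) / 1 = 400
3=3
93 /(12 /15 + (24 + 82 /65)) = 6045 /1694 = 3.57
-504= -504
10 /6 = 5 /3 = 1.67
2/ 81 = 0.02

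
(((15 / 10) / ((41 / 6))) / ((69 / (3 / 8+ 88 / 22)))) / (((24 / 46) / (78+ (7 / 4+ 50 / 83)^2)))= 322260155 / 144613888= 2.23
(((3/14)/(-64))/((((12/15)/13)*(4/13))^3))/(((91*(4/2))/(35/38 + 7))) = -5987099625/278921216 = -21.47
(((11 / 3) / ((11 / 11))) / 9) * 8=88 / 27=3.26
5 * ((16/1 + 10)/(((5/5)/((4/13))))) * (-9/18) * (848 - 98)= -15000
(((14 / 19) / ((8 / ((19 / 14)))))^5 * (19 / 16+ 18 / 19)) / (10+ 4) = 649 / 139460608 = 0.00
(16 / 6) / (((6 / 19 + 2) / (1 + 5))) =76 / 11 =6.91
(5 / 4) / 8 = 5 / 32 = 0.16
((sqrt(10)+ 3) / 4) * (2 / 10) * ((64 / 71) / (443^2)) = 48 / 69668395+ 16 * sqrt(10) / 69668395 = 0.00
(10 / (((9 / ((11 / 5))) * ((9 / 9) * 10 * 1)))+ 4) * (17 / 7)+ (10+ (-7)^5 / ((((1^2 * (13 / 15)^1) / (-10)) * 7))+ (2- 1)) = 113534506 / 4095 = 27725.15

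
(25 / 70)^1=5 / 14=0.36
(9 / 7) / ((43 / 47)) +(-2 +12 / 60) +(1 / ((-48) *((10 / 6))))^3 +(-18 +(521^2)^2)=11355005519485030099 / 154112000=73680216462.61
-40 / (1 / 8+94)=-320 / 753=-0.42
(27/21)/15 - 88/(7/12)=-5277/35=-150.77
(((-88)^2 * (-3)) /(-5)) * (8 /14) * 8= 743424 /35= 21240.69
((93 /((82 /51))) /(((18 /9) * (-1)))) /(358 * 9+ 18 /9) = -153 /17056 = -0.01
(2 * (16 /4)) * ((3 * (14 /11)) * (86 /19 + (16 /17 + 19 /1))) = 2655408 /3553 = 747.37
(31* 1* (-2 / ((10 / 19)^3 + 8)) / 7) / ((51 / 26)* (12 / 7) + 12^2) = -2764177 / 374621760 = -0.01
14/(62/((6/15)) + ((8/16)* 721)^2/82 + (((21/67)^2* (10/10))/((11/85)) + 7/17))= 3854722256/479376561227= 0.01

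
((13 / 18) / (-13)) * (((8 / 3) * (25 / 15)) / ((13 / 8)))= -160 / 1053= -0.15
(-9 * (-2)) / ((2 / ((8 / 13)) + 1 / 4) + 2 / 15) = 540 / 109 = 4.95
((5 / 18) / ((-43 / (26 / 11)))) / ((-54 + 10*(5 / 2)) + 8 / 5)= 325 / 583209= 0.00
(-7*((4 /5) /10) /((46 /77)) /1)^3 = -156590819 /190109375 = -0.82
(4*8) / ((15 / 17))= 36.27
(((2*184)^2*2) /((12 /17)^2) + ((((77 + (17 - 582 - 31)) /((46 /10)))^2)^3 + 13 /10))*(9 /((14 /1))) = 27483168275316602892143 /20725024460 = 1326086168359.42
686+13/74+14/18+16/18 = 152701/222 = 687.84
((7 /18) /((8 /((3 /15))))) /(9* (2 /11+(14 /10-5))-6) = -77 /291168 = -0.00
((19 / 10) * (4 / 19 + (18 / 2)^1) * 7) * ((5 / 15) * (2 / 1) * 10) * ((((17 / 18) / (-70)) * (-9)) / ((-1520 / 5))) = -595 / 1824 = -0.33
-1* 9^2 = -81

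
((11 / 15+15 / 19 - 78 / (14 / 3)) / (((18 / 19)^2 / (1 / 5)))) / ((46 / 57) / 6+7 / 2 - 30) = 10940827 / 85210650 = 0.13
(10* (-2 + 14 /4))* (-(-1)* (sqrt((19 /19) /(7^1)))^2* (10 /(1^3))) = 150 /7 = 21.43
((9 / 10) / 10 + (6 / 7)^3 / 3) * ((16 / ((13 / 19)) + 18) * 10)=2767203 / 22295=124.12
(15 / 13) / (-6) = -5 / 26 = -0.19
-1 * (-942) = 942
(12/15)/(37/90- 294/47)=-3384/24721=-0.14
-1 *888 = -888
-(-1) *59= 59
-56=-56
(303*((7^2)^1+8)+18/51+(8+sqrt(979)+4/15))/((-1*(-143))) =sqrt(979)/143+400573/3315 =121.06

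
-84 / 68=-1.24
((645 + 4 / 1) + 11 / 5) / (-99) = -296 / 45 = -6.58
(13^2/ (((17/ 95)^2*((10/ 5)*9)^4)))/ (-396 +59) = -1525225/ 10223927568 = -0.00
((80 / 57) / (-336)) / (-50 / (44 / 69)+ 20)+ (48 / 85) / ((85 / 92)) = 1358648614 / 2222619525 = 0.61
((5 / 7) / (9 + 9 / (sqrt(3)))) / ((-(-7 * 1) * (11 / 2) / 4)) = 20 / 1617 -20 * sqrt(3) / 4851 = 0.01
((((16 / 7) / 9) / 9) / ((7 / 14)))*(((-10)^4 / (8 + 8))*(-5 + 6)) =35.27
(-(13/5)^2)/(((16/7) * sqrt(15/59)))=-1183 * sqrt(885)/6000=-5.87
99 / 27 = 11 / 3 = 3.67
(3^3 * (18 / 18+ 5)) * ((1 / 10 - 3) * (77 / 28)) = -25839 / 20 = -1291.95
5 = 5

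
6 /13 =0.46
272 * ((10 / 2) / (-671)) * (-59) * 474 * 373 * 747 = 10597384582560 / 671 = 15793419646.14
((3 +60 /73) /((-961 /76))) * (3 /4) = -513 /2263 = -0.23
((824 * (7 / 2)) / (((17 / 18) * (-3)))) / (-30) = 2884 / 85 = 33.93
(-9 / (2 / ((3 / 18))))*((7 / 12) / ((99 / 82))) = -287 / 792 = -0.36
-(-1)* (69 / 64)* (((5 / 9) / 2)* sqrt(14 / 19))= 115* sqrt(266) / 7296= 0.26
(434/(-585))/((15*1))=-434/8775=-0.05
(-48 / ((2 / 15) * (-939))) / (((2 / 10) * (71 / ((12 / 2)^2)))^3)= 699840000 / 112026143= 6.25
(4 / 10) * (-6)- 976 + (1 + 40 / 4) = -4837 / 5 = -967.40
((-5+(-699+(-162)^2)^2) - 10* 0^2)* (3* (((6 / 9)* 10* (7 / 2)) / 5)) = 9135658280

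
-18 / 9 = -2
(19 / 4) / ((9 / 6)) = 19 / 6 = 3.17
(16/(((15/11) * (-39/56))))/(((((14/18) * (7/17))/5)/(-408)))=9765888/91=107317.45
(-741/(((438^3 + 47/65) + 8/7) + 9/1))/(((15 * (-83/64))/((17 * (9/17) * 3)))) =1618344/132221060143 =0.00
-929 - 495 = -1424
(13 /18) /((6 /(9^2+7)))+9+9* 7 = 82.59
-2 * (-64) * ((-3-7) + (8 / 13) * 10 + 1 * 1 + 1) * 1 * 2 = -6144 / 13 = -472.62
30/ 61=0.49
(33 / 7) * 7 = 33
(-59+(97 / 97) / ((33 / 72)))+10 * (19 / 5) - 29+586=5920 / 11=538.18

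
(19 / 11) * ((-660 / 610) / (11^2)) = -114 / 7381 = -0.02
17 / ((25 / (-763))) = -12971 / 25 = -518.84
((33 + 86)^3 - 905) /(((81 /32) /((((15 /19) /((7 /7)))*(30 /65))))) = 13819520 /57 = 242447.72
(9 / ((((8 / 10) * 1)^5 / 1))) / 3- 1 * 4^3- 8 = -64353 / 1024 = -62.84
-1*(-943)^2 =-889249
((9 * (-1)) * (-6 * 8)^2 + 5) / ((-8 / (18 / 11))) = 186579 / 44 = 4240.43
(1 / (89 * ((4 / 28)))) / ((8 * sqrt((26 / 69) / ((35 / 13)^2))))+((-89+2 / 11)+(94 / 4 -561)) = -13779 / 22+245 * sqrt(1794) / 240656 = -626.28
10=10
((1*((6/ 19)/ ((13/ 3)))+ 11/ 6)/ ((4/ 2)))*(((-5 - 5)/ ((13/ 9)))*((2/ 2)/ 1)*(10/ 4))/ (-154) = 211875/ 1977976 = 0.11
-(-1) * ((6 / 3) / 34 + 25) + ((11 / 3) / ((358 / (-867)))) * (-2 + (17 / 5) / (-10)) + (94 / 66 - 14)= 334013723 / 10041900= 33.26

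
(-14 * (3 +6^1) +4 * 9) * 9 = -810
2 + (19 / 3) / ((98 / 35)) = 179 / 42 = 4.26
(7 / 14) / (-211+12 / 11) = -0.00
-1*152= -152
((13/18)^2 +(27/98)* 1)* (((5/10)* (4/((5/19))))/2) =48089/15876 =3.03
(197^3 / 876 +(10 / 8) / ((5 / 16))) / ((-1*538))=-7648877 / 471288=-16.23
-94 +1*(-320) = -414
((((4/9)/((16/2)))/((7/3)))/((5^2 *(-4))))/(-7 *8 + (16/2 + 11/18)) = 3/597100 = 0.00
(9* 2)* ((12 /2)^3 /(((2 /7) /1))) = 13608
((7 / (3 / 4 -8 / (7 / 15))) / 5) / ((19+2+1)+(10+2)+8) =-14 / 6885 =-0.00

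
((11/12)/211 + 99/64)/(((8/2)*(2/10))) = 314215/162048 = 1.94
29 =29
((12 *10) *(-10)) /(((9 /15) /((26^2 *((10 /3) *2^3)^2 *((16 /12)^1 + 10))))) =-294195200000 /27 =-10896118518.52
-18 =-18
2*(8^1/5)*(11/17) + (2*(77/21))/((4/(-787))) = -734789/510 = -1440.76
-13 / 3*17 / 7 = -221 / 21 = -10.52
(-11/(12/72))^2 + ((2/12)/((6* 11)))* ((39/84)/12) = 579591949/133056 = 4356.00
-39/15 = -13/5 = -2.60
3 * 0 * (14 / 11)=0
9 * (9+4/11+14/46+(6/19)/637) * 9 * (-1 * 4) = -9592167744/3062059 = -3132.59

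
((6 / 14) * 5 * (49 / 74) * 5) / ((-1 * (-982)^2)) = -525 / 71359976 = -0.00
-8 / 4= -2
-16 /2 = -8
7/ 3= 2.33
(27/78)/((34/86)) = 387/442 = 0.88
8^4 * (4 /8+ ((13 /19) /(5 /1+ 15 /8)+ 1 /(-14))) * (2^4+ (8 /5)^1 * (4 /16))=1297473536 /36575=35474.33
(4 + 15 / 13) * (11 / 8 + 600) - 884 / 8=310845 / 104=2988.89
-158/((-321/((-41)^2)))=265598/321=827.41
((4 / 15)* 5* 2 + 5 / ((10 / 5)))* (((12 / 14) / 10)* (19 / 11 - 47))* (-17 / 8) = 131223 / 3080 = 42.60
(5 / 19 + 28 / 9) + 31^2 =964.37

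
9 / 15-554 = -2767 / 5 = -553.40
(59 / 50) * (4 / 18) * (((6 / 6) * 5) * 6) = 118 / 15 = 7.87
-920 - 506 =-1426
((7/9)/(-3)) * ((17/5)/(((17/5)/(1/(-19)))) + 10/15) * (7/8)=-1715/12312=-0.14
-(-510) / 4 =255 / 2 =127.50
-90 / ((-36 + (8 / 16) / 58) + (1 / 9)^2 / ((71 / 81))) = 741240 / 296309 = 2.50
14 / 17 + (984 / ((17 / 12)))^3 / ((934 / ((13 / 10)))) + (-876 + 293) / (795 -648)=786550847152813 / 1686362685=466418.56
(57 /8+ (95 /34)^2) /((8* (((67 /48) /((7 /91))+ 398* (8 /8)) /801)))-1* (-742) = 17216554969 /23091100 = 745.59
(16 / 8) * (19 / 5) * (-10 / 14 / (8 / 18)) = -171 / 14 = -12.21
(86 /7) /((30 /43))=1849 /105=17.61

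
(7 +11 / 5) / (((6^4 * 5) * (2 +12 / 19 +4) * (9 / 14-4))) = -437 / 6852600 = -0.00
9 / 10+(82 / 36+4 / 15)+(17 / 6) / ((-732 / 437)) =7699 / 4392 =1.75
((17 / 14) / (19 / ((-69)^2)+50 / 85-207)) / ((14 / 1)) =-1375929 / 3274381096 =-0.00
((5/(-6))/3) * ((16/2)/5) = -4/9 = -0.44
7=7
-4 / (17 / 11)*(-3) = 132 / 17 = 7.76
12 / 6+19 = 21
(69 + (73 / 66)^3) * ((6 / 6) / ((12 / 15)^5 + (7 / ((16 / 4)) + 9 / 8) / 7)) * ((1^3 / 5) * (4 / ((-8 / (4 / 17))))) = -9314716250 / 4154928129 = -2.24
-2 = -2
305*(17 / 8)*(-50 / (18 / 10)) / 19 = -648125 / 684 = -947.55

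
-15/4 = -3.75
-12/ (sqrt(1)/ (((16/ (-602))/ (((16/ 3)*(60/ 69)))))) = 207/ 3010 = 0.07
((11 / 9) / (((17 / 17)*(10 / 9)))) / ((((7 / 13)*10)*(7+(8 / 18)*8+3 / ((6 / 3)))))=1287 / 75950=0.02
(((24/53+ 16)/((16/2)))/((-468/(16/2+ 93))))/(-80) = 11009/1984320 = 0.01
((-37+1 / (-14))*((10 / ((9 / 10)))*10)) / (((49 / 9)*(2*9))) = -43250 / 1029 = -42.03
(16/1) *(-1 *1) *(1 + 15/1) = -256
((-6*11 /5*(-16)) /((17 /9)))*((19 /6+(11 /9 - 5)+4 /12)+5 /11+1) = 11184 /85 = 131.58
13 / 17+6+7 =13.76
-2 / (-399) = 2 / 399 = 0.01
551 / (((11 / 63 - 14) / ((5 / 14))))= -24795 / 1742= -14.23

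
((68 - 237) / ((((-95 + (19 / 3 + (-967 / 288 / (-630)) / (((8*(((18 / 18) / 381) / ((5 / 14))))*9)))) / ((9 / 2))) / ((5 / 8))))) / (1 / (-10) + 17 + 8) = 19317916800 / 89720450821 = 0.22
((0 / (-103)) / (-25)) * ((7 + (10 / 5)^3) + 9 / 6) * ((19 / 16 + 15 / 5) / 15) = 0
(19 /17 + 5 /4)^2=25921 /4624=5.61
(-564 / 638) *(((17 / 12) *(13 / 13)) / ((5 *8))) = -799 / 25520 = -0.03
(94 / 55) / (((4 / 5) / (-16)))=-376 / 11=-34.18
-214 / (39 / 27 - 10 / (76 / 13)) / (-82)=-36594 / 3731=-9.81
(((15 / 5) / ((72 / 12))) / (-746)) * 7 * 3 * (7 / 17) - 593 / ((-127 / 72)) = 1082922675 / 3221228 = 336.18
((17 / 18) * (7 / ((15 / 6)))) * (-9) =-119 / 5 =-23.80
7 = 7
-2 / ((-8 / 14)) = 7 / 2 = 3.50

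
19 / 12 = 1.58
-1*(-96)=96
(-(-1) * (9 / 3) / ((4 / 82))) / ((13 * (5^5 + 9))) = 123 / 81484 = 0.00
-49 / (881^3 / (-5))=245 / 683797841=0.00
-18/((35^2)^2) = -18/1500625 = -0.00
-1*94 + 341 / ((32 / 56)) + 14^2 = 2795 / 4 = 698.75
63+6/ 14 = 444/ 7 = 63.43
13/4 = 3.25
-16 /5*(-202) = 3232 /5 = 646.40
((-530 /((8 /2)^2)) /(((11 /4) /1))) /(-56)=265 /1232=0.22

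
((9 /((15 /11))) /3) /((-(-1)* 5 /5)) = 11 /5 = 2.20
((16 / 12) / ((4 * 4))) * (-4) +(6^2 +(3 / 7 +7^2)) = 1787 / 21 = 85.10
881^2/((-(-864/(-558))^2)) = -745890721/2304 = -323737.29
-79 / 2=-39.50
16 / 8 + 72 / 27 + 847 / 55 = 301 / 15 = 20.07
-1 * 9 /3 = -3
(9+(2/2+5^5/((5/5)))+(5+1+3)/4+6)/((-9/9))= -12573/4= -3143.25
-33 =-33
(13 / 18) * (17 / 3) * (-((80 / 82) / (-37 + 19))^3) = 884000 / 1356572043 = 0.00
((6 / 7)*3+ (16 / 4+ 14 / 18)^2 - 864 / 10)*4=-691756 / 2835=-244.01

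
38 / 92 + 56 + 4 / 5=13159 / 230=57.21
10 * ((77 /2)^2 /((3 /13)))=385385 /6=64230.83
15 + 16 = 31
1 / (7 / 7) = 1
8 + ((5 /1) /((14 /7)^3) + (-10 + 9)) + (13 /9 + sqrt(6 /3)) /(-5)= 2641 /360 - sqrt(2) /5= 7.05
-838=-838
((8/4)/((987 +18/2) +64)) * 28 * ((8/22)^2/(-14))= -16/32065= -0.00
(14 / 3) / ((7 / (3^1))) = 2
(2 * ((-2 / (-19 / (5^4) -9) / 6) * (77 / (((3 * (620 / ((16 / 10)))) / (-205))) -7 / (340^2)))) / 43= -3649508275 / 156547989216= -0.02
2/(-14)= -0.14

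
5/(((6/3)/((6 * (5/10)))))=7.50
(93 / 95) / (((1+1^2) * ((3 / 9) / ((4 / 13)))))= 558 / 1235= 0.45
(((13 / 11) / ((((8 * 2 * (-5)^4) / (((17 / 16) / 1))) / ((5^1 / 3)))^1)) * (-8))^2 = 48841 / 17424000000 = 0.00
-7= -7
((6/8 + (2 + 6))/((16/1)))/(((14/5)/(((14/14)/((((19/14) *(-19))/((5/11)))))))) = -875/254144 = -0.00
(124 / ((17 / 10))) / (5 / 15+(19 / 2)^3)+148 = 10364324 / 69989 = 148.09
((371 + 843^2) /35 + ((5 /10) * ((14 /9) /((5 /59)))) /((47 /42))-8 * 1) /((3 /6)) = 200509628 /4935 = 40630.12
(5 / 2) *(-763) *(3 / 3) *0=0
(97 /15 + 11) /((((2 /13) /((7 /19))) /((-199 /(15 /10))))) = -4744558 /855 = -5549.19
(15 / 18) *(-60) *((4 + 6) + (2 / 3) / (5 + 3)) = -3025 / 6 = -504.17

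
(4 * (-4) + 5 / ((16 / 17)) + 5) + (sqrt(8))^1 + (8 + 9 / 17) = 2 * sqrt(2) + 773 / 272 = 5.67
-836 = -836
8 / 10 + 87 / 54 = 217 / 90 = 2.41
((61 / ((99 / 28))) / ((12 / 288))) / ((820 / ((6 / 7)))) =976 / 2255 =0.43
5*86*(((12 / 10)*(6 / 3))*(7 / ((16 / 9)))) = 8127 / 2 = 4063.50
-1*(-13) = 13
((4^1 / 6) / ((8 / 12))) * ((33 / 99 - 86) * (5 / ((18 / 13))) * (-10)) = 83525 / 27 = 3093.52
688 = 688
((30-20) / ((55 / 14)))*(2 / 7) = 8 / 11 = 0.73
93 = 93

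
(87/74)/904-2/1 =-133705/66896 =-2.00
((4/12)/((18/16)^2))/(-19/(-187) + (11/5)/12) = 239360/258957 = 0.92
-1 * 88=-88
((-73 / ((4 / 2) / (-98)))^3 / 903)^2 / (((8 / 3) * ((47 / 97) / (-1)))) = -4146572805561139233217 / 2085672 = -1988123159135827.32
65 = 65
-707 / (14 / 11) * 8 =-4444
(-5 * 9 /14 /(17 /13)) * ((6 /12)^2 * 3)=-1755 /952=-1.84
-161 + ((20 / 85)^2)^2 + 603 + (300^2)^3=729000000000442.00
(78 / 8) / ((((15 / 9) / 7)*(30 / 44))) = 60.06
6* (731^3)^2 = 915494020615727286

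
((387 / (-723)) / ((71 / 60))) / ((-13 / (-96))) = -743040 / 222443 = -3.34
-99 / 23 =-4.30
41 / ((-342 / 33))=-451 / 114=-3.96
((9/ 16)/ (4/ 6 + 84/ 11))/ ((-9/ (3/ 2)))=-99/ 8768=-0.01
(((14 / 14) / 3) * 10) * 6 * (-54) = -1080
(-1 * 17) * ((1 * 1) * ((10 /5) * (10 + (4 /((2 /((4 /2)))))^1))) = -476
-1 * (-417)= 417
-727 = -727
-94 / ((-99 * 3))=0.32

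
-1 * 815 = -815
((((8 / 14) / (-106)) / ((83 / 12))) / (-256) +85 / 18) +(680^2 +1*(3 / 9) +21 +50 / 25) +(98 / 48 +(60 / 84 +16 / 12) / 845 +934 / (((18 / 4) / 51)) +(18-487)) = 3541161125558507 / 7493784480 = 472546.43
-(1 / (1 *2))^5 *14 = -7 / 16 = -0.44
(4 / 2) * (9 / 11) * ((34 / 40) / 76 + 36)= 492633 / 8360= 58.93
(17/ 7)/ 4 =17/ 28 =0.61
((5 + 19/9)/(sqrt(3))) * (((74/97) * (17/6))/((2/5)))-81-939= -1020 + 100640 * sqrt(3)/7857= -997.81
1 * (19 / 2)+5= 29 / 2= 14.50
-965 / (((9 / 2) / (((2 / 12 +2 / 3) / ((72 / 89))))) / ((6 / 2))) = -429425 / 648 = -662.69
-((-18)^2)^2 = -104976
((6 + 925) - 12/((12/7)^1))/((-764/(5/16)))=-1155/3056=-0.38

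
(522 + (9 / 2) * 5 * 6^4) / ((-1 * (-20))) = 14841 / 10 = 1484.10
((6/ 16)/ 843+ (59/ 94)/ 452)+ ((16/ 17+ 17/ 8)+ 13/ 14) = 5678167883/ 1420756232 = 4.00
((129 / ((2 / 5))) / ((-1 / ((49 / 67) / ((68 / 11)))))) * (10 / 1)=-381.54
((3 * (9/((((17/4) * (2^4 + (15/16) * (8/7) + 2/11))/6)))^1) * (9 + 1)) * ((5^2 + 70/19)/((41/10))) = 5438664000/35186651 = 154.57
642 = 642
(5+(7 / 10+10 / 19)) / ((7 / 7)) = 1183 / 190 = 6.23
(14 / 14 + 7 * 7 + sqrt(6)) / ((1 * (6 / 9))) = 3 * sqrt(6) / 2 + 75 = 78.67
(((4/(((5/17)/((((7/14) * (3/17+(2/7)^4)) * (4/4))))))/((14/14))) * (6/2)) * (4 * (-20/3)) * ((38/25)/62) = -2.44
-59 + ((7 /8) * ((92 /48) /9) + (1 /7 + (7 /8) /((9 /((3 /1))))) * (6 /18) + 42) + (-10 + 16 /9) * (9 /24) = -119461 /6048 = -19.75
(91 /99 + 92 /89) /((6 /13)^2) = 9.17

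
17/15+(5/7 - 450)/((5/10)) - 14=-95701/105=-911.44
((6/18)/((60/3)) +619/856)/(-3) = -9499/38520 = -0.25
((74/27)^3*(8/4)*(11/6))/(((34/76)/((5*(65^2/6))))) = 1789114613000/3011499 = 594094.37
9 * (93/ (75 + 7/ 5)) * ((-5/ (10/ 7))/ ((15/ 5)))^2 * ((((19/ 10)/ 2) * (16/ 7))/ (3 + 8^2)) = 12369/ 25594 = 0.48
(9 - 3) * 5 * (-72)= -2160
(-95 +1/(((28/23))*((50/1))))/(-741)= 10229/79800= 0.13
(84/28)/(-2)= -3/2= -1.50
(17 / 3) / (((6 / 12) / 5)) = 170 / 3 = 56.67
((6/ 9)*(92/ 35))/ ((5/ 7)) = 184/ 75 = 2.45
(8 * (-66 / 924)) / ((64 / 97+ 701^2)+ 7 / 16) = -6208 / 5338592385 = -0.00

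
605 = 605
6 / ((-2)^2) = 1.50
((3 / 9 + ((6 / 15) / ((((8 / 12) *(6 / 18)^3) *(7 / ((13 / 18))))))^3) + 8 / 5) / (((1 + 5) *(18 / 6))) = 6794239 / 18522000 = 0.37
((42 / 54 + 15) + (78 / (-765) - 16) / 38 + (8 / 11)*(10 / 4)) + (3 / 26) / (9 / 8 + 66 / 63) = 2613614573 / 151730865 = 17.23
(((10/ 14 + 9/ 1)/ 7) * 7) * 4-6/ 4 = 37.36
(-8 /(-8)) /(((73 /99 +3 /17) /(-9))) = -15147 /1538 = -9.85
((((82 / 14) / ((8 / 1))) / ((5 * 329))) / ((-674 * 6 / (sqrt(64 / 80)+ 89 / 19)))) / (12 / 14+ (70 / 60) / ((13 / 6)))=-47437 / 128417543520 -533 * sqrt(5) / 16897045200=-0.00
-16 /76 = -4 /19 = -0.21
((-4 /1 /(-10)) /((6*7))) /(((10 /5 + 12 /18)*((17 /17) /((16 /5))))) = 2 /175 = 0.01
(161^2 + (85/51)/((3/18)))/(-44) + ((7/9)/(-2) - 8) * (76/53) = -12621559/20988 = -601.37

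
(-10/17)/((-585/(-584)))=-1168/1989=-0.59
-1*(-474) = 474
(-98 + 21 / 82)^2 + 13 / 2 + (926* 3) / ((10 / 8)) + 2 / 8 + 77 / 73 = 7230296136 / 613565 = 11784.08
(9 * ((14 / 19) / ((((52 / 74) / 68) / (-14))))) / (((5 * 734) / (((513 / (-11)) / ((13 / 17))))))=509286204 / 3411265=149.30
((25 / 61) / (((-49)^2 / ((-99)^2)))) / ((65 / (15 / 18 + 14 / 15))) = 173151 / 3807986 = 0.05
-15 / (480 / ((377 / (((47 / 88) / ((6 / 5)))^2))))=-3284424 / 55225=-59.47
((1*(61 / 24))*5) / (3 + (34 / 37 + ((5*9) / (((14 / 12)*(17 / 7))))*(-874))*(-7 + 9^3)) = -191845 / 151285212408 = -0.00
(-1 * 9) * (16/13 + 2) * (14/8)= -1323/26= -50.88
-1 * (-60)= 60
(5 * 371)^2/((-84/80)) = -9831500/3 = -3277166.67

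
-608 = -608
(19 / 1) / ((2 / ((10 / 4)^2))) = 475 / 8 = 59.38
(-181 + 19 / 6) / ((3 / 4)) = -2134 / 9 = -237.11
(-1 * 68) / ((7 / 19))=-1292 / 7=-184.57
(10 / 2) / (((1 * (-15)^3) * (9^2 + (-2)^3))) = -1 / 49275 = -0.00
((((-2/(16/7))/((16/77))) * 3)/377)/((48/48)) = -1617/48256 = -0.03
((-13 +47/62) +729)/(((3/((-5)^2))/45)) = 16664625/62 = 268784.27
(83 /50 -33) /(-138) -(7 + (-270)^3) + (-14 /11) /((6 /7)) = 497979691079 /25300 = 19682991.74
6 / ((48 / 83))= 83 / 8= 10.38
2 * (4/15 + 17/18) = 109/45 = 2.42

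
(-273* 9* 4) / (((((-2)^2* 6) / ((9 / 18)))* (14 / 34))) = -1989 / 4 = -497.25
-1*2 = -2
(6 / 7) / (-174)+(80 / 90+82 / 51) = 77393 / 31059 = 2.49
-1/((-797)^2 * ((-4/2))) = 1/1270418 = 0.00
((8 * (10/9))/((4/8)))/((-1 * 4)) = -40/9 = -4.44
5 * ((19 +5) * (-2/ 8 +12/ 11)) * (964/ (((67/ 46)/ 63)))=3100975920/ 737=4207565.70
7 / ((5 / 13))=91 / 5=18.20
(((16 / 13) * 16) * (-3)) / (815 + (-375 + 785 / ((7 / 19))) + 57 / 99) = -11088 / 482599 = -0.02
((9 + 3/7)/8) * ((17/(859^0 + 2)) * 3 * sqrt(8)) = 561 * sqrt(2)/14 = 56.67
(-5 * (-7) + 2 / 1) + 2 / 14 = 260 / 7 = 37.14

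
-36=-36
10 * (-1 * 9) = -90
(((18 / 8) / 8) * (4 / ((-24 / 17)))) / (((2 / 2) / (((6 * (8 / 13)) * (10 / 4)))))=-765 / 104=-7.36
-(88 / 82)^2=-1936 / 1681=-1.15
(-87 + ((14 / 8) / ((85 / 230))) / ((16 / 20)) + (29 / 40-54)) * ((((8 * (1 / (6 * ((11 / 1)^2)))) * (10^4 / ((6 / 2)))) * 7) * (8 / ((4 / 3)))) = -207270.78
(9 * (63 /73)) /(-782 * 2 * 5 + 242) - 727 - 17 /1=-45730767 /61466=-744.00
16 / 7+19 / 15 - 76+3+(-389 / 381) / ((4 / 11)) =-3854101 / 53340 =-72.26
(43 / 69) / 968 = 43 / 66792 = 0.00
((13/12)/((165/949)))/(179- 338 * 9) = -12337/5668740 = -0.00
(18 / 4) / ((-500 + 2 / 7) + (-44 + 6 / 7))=-63 / 7600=-0.01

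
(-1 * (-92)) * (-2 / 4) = -46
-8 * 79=-632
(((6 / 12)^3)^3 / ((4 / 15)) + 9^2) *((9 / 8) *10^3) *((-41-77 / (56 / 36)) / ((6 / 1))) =-1374593.03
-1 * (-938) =938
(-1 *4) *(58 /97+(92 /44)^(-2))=-169676 /51313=-3.31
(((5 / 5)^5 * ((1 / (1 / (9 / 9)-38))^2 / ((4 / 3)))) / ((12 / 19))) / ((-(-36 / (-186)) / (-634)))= 2.84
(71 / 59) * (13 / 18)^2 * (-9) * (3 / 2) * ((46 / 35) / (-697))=275977 / 17271660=0.02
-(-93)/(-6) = -31/2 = -15.50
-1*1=-1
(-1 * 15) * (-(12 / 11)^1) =180 / 11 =16.36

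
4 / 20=1 / 5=0.20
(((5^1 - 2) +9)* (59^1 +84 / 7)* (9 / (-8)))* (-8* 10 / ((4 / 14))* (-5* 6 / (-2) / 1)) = 4025700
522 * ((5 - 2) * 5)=7830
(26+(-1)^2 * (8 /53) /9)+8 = 16226 /477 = 34.02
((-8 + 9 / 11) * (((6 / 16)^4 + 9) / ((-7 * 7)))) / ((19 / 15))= 43779825 / 41947136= 1.04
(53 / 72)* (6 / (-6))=-53 / 72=-0.74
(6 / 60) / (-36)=-1 / 360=-0.00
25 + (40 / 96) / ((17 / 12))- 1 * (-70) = 1620 / 17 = 95.29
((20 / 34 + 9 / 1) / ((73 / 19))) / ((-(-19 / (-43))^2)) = -301387 / 23579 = -12.78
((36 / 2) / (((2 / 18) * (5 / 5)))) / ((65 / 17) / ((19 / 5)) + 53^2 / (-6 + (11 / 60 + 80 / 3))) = 21819942 / 18281665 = 1.19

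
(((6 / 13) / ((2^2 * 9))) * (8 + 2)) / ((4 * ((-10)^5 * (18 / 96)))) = -1 / 585000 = -0.00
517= 517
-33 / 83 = -0.40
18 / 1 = 18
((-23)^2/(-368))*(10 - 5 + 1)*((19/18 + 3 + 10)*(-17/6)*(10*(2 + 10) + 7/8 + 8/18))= 41671.12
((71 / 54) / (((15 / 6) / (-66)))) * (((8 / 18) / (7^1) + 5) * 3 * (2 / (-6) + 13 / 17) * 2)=-21924232 / 48195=-454.91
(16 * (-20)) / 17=-320 / 17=-18.82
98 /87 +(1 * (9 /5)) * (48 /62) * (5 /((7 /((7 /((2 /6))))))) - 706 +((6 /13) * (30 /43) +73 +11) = -904043620 /1507623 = -599.65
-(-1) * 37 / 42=0.88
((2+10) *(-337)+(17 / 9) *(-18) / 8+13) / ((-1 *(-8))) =-16141 / 32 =-504.41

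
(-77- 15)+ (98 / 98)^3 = -91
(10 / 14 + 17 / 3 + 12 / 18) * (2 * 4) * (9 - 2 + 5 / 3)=30784 / 63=488.63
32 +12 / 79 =2540 / 79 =32.15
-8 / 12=-2 / 3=-0.67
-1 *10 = -10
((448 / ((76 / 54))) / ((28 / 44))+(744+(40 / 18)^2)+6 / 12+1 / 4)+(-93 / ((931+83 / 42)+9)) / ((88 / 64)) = 3348346647073 / 2679048108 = 1249.83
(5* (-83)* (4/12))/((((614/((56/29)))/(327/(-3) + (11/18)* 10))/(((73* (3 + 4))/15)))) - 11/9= 1098802867/721143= 1523.70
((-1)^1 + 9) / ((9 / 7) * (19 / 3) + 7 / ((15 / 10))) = 168 / 269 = 0.62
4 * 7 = 28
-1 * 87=-87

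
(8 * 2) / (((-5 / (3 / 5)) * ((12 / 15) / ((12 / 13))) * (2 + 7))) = -16 / 65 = -0.25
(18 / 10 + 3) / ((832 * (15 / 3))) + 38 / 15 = 19769 / 7800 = 2.53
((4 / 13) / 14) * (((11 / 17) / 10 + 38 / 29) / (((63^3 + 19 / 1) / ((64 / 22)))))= 0.00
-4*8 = -32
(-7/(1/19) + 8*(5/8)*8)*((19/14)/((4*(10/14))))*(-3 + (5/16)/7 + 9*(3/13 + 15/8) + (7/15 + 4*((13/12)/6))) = -663208699/873600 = -759.17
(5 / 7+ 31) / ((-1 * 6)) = -37 / 7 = -5.29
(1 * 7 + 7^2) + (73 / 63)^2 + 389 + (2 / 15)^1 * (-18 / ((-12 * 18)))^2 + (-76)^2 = 987859267 / 158760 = 6222.34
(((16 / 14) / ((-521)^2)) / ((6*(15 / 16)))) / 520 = 8 / 5557754475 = 0.00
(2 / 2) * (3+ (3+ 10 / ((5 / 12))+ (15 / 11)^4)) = 489855 / 14641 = 33.46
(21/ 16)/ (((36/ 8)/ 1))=7/ 24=0.29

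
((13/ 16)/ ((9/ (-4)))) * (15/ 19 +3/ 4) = -169/ 304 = -0.56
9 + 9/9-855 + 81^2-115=5601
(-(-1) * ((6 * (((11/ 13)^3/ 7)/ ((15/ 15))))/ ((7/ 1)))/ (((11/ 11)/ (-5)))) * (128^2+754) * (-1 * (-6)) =-4105922040/ 107653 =-38140.34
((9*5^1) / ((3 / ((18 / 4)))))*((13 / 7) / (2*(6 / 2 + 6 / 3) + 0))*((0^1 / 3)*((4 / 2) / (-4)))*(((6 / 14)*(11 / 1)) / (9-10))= 0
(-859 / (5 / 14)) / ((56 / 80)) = -3436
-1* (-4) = 4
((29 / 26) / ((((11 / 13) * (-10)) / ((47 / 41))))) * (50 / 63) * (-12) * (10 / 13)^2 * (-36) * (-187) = 278052000 / 48503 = 5732.68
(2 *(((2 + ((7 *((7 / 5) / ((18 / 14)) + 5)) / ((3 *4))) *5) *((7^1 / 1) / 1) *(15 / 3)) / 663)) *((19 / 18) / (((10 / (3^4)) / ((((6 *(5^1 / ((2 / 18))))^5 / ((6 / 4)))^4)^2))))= 2763974637157960039977046997963454739415289000303059366808960000000000000000000000000000000000000000 / 221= 12506672566325611040620120000000000000000000000000000000000000000000000000000000000000000000000000.00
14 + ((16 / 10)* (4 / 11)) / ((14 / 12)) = 5582 / 385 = 14.50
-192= -192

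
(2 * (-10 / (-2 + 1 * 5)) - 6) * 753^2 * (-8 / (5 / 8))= 91931059.20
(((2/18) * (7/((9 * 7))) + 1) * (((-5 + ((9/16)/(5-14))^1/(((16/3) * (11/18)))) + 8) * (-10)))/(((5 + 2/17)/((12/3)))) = -4875515/206712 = -23.59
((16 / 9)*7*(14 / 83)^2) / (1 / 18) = 43904 / 6889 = 6.37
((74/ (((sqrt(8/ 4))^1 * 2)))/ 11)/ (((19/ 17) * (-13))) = -629 * sqrt(2)/ 5434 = -0.16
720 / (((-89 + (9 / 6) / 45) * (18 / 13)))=-5.84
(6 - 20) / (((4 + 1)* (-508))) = 7 / 1270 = 0.01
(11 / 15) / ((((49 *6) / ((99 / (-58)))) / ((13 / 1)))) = -1573 / 28420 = -0.06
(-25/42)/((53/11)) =-275/2226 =-0.12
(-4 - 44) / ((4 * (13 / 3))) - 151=-1999 / 13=-153.77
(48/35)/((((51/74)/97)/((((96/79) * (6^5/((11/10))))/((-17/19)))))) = -3257875759104/1757987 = -1853185.35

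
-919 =-919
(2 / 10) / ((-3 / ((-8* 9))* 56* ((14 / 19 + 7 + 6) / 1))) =19 / 3045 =0.01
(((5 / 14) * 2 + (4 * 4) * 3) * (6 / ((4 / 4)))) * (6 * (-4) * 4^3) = -3142656 / 7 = -448950.86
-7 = -7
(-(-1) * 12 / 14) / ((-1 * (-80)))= 3 / 280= 0.01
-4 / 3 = -1.33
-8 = -8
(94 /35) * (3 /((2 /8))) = 1128 /35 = 32.23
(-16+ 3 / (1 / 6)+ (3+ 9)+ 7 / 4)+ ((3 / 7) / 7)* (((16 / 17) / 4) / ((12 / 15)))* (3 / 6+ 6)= 52869 / 3332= 15.87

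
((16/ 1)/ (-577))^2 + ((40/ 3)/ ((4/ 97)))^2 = 313252898404/ 2996361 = 104544.45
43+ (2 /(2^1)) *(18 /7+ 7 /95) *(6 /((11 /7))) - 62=-9301 /1045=-8.90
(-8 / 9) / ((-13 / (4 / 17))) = 32 / 1989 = 0.02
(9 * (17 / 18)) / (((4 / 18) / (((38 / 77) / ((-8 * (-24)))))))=969 / 9856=0.10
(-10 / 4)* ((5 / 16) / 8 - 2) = 1255 / 256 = 4.90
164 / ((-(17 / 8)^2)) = -36.32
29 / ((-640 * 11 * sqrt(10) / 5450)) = -3161 * sqrt(10) / 1408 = -7.10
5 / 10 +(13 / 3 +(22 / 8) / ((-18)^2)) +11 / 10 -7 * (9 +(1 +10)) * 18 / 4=-624.06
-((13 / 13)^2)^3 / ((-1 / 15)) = 15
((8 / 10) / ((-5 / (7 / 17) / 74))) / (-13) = 2072 / 5525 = 0.38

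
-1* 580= -580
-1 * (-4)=4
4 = 4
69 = 69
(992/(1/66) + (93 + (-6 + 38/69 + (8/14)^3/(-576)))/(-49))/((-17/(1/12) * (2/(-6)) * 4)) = 113887039981/473150664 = 240.70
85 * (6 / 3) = 170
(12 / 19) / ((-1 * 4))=-3 / 19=-0.16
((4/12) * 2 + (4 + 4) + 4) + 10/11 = 448/33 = 13.58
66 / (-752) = -33 / 376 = -0.09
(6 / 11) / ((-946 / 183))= -549 / 5203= -0.11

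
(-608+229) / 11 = -379 / 11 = -34.45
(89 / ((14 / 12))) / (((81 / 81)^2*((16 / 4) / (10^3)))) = 133500 / 7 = 19071.43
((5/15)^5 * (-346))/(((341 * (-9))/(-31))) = -346/24057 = -0.01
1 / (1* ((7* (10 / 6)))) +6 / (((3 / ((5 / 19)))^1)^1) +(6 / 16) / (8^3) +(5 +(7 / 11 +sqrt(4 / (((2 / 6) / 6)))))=187237817 / 29962240 +6* sqrt(2)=14.73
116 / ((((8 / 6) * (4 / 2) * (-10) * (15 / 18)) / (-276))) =36018 / 25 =1440.72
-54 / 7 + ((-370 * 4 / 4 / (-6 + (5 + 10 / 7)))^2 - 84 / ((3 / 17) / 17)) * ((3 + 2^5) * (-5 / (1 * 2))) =-4064104586 / 63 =-64509596.60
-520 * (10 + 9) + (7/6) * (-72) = -9964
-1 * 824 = -824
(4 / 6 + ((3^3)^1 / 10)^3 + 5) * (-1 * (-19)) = 1444931 / 3000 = 481.64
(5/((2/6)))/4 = 3.75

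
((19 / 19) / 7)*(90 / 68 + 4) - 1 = -57 / 238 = -0.24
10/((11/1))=10/11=0.91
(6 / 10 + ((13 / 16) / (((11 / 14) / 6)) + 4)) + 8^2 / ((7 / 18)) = 270079 / 1540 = 175.38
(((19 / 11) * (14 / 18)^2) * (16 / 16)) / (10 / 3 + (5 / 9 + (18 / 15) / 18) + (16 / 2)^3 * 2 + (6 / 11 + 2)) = 4655 / 4590882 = 0.00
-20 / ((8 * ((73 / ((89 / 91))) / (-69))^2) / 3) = -565678215 / 88258898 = -6.41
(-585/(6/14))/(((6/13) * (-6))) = 5915/12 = 492.92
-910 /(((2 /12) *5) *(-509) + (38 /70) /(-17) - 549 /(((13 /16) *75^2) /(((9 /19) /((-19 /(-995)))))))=381153727500 /178923772849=2.13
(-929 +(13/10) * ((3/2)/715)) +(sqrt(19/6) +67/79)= -80656163/86900 +sqrt(114)/6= -926.37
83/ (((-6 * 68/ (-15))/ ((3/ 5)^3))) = 2241/ 3400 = 0.66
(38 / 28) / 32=19 / 448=0.04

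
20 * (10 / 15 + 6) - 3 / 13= 5191 / 39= 133.10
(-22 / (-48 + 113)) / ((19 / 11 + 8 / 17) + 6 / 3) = -4114 / 51025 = -0.08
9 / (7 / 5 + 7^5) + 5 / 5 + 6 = 65371 / 9338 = 7.00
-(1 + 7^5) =-16808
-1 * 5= -5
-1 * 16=-16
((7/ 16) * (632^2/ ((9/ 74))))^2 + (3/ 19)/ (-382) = 1213681776888686989/ 587898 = 2064442772196.35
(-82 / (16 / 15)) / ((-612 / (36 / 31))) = 615 / 4216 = 0.15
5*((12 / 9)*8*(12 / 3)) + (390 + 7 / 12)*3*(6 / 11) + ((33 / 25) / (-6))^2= 70332743 / 82500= 852.52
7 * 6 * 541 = 22722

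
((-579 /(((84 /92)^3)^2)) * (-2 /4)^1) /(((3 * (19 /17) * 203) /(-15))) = -2428528759045 /220533285798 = -11.01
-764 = -764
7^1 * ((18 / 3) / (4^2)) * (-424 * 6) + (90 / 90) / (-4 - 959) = -6430915 / 963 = -6678.00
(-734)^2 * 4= 2155024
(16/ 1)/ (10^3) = 2/ 125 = 0.02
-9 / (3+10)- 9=-126 / 13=-9.69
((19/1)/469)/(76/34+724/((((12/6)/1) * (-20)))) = -3230/1264893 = -0.00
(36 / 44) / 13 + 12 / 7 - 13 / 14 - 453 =-452.15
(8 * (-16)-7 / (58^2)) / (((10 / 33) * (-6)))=4736589 / 67280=70.40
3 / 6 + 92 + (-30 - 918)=-1711 / 2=-855.50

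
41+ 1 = 42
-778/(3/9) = -2334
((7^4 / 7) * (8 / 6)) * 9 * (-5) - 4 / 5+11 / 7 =-20579.23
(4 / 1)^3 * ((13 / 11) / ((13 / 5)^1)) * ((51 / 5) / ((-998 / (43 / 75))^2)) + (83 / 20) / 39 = 28443391381 / 267053572500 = 0.11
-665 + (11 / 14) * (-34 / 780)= -3631087 / 5460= -665.03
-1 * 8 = -8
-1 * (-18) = 18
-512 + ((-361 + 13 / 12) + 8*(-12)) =-11615 / 12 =-967.92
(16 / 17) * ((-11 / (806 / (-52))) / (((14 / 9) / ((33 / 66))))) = 792 / 3689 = 0.21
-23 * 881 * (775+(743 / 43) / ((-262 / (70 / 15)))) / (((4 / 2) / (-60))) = 2652735508120 / 5633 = 470927659.88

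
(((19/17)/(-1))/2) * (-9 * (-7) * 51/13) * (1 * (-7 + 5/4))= 82593/104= 794.16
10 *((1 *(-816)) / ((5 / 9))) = -14688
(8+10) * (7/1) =126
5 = 5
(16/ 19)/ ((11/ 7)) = 112/ 209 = 0.54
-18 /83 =-0.22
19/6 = 3.17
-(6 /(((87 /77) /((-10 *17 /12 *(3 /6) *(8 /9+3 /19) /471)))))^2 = -0.01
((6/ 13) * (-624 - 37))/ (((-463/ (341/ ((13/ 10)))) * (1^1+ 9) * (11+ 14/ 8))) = 1803208/ 1330199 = 1.36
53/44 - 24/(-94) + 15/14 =36643/14476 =2.53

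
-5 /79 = -0.06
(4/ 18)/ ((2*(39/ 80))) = 80/ 351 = 0.23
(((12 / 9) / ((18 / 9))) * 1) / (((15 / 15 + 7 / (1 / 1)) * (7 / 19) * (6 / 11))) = 209 / 504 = 0.41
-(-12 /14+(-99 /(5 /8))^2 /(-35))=628014 /875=717.73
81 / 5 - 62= -45.80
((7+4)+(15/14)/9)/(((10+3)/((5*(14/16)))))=3.74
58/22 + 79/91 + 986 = 990494/1001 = 989.50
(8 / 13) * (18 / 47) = 144 / 611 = 0.24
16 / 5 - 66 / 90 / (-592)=28427 / 8880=3.20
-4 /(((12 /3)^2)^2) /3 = -1 /192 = -0.01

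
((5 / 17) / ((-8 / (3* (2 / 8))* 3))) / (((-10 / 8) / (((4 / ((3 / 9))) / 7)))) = 3 / 238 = 0.01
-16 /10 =-8 /5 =-1.60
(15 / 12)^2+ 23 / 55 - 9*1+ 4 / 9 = -52073 / 7920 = -6.57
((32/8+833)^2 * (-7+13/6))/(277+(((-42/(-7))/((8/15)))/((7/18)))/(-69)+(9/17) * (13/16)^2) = -2372533898112/194037265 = -12227.21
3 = 3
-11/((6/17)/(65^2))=-790075/6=-131679.17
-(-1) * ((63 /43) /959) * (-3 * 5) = -0.02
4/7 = 0.57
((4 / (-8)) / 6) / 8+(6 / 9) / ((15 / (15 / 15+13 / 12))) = 71 / 864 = 0.08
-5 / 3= -1.67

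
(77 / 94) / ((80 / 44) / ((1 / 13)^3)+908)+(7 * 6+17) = 42726505 / 724176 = 59.00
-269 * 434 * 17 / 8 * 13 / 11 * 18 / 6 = -38701299 / 44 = -879574.98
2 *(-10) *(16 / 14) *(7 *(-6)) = 960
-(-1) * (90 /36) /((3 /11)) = 55 /6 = 9.17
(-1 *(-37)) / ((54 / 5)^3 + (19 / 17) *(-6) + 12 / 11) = 864875 / 29314518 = 0.03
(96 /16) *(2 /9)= 1.33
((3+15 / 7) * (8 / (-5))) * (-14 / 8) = 72 / 5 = 14.40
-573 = -573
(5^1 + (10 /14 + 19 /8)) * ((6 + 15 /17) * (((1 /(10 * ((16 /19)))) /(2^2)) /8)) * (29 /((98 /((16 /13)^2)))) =0.09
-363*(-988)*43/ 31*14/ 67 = 215903688/ 2077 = 103949.78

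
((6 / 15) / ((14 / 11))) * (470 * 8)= 8272 / 7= 1181.71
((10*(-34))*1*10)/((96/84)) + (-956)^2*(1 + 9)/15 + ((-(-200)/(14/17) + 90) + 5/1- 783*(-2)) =12772610/21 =608219.52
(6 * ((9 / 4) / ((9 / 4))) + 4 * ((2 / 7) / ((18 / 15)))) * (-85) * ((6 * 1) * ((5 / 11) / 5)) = -24820 / 77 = -322.34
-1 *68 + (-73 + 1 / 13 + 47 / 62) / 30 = -340481 / 4836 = -70.41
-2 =-2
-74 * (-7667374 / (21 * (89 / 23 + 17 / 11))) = 71774288014 / 14385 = 4989522.98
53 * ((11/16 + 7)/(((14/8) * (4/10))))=32595/56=582.05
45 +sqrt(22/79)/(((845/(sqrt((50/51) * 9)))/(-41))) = 45 -82 * sqrt(44319)/226967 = 44.92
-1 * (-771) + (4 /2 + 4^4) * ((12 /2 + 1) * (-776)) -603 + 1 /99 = -138727511 /99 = -1401287.99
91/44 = 2.07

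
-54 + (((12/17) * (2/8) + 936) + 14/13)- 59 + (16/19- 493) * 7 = -11004957/4199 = -2620.85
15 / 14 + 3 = 57 / 14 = 4.07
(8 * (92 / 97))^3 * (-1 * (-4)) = 1594753024 / 912673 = 1747.34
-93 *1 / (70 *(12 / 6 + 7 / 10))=-31 / 63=-0.49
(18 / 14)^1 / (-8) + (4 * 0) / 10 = -9 / 56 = -0.16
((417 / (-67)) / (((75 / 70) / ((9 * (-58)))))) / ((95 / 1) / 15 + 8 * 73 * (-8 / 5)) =-3047436 / 932707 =-3.27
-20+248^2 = 61484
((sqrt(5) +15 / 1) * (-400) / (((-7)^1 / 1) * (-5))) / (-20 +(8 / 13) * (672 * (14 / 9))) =-11700 / 42539 -780 * sqrt(5) / 42539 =-0.32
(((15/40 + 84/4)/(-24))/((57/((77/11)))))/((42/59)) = -59/384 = -0.15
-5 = -5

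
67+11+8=86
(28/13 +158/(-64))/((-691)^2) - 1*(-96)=19068681085/198632096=96.00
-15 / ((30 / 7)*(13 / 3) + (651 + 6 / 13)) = -0.02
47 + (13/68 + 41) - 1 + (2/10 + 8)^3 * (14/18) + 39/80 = 158055259/306000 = 516.52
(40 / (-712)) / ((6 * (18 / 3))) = -5 / 3204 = -0.00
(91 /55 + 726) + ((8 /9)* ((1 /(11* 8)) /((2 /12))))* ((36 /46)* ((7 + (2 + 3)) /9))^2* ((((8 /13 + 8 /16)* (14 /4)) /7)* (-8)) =275113057 /378235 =727.36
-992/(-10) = 496/5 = 99.20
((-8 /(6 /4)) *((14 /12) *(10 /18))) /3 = -280 /243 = -1.15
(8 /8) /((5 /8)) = 8 /5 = 1.60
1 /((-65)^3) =-1 /274625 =-0.00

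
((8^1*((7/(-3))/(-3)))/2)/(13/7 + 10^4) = 196/630117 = 0.00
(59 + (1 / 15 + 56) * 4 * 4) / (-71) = -14341 / 1065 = -13.47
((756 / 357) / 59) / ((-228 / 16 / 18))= -864 / 19057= -0.05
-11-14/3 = -47/3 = -15.67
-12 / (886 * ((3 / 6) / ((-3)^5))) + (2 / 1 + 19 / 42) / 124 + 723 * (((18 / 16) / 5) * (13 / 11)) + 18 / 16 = 199.98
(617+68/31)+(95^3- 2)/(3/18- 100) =-147973573/18569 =-7968.85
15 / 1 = 15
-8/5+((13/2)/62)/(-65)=-1.60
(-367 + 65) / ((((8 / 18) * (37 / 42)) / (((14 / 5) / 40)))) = -199773 / 3700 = -53.99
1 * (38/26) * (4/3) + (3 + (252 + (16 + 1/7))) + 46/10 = 379049/1365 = 277.69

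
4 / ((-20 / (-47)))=9.40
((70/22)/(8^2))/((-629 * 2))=-35/885632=-0.00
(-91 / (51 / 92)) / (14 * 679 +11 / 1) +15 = 7272133 / 485367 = 14.98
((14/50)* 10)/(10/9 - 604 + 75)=-126/23755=-0.01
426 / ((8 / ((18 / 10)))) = 1917 / 20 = 95.85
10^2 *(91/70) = 130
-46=-46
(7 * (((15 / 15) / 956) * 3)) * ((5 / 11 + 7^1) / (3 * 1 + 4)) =123 / 5258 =0.02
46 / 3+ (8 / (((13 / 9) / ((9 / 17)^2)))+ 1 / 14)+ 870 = 139956503 / 157794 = 886.96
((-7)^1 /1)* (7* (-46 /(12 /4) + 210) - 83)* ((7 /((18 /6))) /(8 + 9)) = -188111 /153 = -1229.48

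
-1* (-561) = 561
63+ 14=77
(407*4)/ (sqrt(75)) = 1628*sqrt(3)/ 15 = 187.99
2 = 2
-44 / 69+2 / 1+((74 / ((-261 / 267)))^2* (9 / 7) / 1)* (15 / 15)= 2993455702 / 406203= 7369.36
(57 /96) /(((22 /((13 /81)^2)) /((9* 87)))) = 93119 /171072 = 0.54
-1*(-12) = 12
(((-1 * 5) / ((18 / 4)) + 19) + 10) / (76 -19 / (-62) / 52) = 809224 / 2205387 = 0.37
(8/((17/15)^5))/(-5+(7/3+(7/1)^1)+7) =0.38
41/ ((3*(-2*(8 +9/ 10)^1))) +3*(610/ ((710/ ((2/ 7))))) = -4163/ 132699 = -0.03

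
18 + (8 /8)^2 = 19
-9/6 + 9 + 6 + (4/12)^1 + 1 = 89/6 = 14.83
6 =6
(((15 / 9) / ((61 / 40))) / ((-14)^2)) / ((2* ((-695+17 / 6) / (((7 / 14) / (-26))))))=25 / 322746242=0.00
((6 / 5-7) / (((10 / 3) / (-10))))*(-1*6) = -522 / 5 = -104.40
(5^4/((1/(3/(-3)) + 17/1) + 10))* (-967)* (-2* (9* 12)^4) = 82224551520000/13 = 6324965501538.46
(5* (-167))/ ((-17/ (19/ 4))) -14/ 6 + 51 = 57523/ 204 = 281.98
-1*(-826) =826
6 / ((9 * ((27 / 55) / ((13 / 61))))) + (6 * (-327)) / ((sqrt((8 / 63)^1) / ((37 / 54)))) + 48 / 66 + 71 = 3914179 / 54351 -4033 * sqrt(14) / 4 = -3700.51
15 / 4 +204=831 / 4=207.75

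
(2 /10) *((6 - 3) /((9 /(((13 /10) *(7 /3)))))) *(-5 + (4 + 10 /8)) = 91 /1800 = 0.05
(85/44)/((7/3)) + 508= 156719/308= 508.83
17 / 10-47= -453 / 10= -45.30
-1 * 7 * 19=-133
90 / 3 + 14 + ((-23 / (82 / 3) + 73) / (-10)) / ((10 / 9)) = 307547 / 8200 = 37.51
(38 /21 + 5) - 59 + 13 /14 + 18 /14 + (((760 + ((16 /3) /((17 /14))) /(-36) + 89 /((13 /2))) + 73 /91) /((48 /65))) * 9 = 160867433 /17136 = 9387.69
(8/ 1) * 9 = 72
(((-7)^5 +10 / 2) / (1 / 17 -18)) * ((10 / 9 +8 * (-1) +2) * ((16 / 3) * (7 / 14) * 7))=-703802176 / 8235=-85464.75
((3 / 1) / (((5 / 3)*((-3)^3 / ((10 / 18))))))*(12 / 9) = -4 / 81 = -0.05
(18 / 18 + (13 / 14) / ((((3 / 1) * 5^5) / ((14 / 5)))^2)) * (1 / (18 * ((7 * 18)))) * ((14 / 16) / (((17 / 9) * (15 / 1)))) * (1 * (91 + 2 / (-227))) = 2197265807 / 1773437500000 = 0.00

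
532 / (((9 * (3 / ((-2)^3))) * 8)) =-532 / 27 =-19.70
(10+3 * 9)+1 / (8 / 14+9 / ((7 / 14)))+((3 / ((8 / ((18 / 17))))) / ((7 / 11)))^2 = 551441881 / 14727440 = 37.44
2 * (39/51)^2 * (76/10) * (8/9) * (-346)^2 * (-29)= -356730694528/13005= -27430272.55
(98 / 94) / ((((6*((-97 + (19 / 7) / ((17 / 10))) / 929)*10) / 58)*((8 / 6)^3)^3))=-1030686982731 / 1398776791040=-0.74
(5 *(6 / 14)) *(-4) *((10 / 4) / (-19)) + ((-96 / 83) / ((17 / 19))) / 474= 16679918 / 14825377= 1.13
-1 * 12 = -12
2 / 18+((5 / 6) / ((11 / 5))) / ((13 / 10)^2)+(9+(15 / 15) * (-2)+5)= 206381 / 16731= 12.34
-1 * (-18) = 18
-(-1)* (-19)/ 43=-19/ 43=-0.44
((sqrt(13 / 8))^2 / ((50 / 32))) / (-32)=-13 / 400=-0.03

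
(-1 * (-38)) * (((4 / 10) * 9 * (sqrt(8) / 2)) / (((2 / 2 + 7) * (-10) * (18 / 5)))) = -19 * sqrt(2) / 40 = -0.67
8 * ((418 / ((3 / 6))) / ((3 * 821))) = 6688 / 2463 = 2.72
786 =786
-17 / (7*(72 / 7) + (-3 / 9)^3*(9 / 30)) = -0.24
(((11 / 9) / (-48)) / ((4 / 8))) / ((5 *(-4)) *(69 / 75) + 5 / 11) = 605 / 213192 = 0.00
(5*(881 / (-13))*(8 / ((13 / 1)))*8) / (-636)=70480 / 26871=2.62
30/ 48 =5/ 8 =0.62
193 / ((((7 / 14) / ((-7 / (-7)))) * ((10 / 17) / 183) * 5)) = 600423 / 25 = 24016.92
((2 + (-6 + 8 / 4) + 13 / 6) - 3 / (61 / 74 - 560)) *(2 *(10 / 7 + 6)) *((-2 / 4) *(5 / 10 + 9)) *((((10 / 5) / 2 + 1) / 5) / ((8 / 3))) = -270503 / 148540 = -1.82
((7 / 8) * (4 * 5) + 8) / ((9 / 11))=31.17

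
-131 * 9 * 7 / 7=-1179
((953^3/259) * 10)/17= 8655231770/4403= 1965757.84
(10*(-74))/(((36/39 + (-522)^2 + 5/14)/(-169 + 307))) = -502320/1340333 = -0.37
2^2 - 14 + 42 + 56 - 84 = 4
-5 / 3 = -1.67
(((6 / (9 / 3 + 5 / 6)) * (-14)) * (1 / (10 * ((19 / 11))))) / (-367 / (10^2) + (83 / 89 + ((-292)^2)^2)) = -448560 / 2570455940182379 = -0.00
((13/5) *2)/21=26/105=0.25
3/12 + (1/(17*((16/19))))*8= 0.81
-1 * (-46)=46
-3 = -3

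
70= 70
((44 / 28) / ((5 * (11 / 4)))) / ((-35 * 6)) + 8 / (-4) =-7352 / 3675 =-2.00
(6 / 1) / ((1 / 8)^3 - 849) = -3072 / 434687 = -0.01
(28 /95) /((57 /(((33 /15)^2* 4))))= 0.10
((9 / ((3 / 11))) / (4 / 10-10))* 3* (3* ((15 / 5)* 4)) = -371.25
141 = 141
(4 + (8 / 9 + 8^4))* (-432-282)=-8784104 / 3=-2928034.67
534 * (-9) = -4806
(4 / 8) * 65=65 / 2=32.50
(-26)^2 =676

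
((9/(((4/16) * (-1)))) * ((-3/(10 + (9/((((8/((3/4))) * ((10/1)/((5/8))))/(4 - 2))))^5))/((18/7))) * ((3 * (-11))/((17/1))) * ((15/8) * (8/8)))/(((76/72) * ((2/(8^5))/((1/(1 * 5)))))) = -47455.20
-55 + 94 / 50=-53.12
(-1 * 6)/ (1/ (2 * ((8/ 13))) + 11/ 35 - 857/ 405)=272160/ 44873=6.07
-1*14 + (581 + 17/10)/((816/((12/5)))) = -41773/3400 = -12.29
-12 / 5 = -2.40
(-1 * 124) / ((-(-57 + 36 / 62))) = -3844 / 1749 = -2.20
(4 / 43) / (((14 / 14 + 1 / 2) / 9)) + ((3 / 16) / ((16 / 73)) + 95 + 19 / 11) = 98.14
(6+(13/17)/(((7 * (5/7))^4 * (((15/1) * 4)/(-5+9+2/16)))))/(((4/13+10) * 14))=132601859/3189200000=0.04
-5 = -5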